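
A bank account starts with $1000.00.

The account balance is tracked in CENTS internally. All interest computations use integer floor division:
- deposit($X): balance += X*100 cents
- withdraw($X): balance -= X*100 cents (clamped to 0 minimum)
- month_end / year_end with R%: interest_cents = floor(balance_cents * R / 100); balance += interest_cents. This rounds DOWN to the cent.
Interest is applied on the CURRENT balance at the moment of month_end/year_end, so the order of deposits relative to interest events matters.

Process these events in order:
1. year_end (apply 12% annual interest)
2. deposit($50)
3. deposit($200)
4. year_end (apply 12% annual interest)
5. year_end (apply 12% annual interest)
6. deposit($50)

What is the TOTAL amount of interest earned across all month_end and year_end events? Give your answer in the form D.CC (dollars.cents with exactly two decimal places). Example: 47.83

Answer: 468.52

Derivation:
After 1 (year_end (apply 12% annual interest)): balance=$1120.00 total_interest=$120.00
After 2 (deposit($50)): balance=$1170.00 total_interest=$120.00
After 3 (deposit($200)): balance=$1370.00 total_interest=$120.00
After 4 (year_end (apply 12% annual interest)): balance=$1534.40 total_interest=$284.40
After 5 (year_end (apply 12% annual interest)): balance=$1718.52 total_interest=$468.52
After 6 (deposit($50)): balance=$1768.52 total_interest=$468.52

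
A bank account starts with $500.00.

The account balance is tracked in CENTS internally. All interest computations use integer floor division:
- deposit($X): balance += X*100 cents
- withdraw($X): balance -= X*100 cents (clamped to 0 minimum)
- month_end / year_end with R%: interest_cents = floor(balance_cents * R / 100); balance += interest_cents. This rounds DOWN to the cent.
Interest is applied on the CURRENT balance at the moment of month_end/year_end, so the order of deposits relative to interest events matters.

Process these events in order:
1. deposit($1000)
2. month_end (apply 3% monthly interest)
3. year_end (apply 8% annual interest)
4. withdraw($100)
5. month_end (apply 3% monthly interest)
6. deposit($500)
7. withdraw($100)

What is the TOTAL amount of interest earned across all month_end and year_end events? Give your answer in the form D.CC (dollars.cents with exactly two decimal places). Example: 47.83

Answer: 215.65

Derivation:
After 1 (deposit($1000)): balance=$1500.00 total_interest=$0.00
After 2 (month_end (apply 3% monthly interest)): balance=$1545.00 total_interest=$45.00
After 3 (year_end (apply 8% annual interest)): balance=$1668.60 total_interest=$168.60
After 4 (withdraw($100)): balance=$1568.60 total_interest=$168.60
After 5 (month_end (apply 3% monthly interest)): balance=$1615.65 total_interest=$215.65
After 6 (deposit($500)): balance=$2115.65 total_interest=$215.65
After 7 (withdraw($100)): balance=$2015.65 total_interest=$215.65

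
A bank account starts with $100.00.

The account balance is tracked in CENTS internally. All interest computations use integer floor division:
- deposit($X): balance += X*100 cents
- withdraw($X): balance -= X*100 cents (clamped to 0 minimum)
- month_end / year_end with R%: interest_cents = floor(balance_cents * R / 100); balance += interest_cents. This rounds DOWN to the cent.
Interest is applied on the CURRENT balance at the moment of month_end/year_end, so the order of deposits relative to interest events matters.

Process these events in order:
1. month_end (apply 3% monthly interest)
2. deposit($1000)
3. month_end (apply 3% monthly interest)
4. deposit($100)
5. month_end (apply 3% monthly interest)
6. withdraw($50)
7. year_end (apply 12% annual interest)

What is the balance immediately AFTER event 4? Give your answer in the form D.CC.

After 1 (month_end (apply 3% monthly interest)): balance=$103.00 total_interest=$3.00
After 2 (deposit($1000)): balance=$1103.00 total_interest=$3.00
After 3 (month_end (apply 3% monthly interest)): balance=$1136.09 total_interest=$36.09
After 4 (deposit($100)): balance=$1236.09 total_interest=$36.09

Answer: 1236.09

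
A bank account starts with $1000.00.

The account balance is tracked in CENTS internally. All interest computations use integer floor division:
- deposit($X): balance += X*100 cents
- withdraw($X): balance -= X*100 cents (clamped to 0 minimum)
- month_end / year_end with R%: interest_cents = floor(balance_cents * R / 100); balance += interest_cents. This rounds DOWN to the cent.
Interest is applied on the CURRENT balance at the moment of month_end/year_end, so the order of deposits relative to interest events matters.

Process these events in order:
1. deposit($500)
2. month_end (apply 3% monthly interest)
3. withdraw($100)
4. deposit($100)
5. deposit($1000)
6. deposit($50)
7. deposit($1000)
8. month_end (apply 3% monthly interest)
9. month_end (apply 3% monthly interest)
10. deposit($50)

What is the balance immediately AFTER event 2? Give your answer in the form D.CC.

Answer: 1545.00

Derivation:
After 1 (deposit($500)): balance=$1500.00 total_interest=$0.00
After 2 (month_end (apply 3% monthly interest)): balance=$1545.00 total_interest=$45.00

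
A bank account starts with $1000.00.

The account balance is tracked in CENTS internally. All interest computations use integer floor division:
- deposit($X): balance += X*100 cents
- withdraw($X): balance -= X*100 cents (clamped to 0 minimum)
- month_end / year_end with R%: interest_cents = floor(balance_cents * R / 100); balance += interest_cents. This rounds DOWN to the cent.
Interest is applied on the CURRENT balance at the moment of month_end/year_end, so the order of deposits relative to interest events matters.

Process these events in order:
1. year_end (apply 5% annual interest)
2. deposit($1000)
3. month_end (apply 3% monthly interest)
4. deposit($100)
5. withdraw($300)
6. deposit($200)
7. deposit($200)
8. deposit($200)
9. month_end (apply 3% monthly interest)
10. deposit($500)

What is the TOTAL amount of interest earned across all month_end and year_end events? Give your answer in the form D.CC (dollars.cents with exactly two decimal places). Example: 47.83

After 1 (year_end (apply 5% annual interest)): balance=$1050.00 total_interest=$50.00
After 2 (deposit($1000)): balance=$2050.00 total_interest=$50.00
After 3 (month_end (apply 3% monthly interest)): balance=$2111.50 total_interest=$111.50
After 4 (deposit($100)): balance=$2211.50 total_interest=$111.50
After 5 (withdraw($300)): balance=$1911.50 total_interest=$111.50
After 6 (deposit($200)): balance=$2111.50 total_interest=$111.50
After 7 (deposit($200)): balance=$2311.50 total_interest=$111.50
After 8 (deposit($200)): balance=$2511.50 total_interest=$111.50
After 9 (month_end (apply 3% monthly interest)): balance=$2586.84 total_interest=$186.84
After 10 (deposit($500)): balance=$3086.84 total_interest=$186.84

Answer: 186.84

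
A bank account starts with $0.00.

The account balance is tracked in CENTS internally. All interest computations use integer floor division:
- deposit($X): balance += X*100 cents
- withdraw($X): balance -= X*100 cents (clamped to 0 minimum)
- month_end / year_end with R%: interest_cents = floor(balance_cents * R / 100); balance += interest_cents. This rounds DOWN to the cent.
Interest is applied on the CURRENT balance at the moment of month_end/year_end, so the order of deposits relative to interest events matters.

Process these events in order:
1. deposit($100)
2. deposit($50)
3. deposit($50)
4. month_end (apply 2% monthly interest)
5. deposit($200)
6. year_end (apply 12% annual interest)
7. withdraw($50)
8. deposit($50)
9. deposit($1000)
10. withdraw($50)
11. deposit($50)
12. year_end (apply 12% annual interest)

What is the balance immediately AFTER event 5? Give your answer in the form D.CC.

After 1 (deposit($100)): balance=$100.00 total_interest=$0.00
After 2 (deposit($50)): balance=$150.00 total_interest=$0.00
After 3 (deposit($50)): balance=$200.00 total_interest=$0.00
After 4 (month_end (apply 2% monthly interest)): balance=$204.00 total_interest=$4.00
After 5 (deposit($200)): balance=$404.00 total_interest=$4.00

Answer: 404.00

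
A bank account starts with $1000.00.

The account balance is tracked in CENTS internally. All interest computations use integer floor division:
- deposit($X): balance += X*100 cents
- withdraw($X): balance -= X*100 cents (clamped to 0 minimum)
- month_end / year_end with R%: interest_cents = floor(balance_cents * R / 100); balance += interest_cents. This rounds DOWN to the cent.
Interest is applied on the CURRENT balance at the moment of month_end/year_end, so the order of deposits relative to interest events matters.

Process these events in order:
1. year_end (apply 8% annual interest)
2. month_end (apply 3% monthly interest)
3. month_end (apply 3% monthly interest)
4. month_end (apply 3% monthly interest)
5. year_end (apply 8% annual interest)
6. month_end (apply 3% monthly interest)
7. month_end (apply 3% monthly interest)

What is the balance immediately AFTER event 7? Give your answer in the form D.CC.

After 1 (year_end (apply 8% annual interest)): balance=$1080.00 total_interest=$80.00
After 2 (month_end (apply 3% monthly interest)): balance=$1112.40 total_interest=$112.40
After 3 (month_end (apply 3% monthly interest)): balance=$1145.77 total_interest=$145.77
After 4 (month_end (apply 3% monthly interest)): balance=$1180.14 total_interest=$180.14
After 5 (year_end (apply 8% annual interest)): balance=$1274.55 total_interest=$274.55
After 6 (month_end (apply 3% monthly interest)): balance=$1312.78 total_interest=$312.78
After 7 (month_end (apply 3% monthly interest)): balance=$1352.16 total_interest=$352.16

Answer: 1352.16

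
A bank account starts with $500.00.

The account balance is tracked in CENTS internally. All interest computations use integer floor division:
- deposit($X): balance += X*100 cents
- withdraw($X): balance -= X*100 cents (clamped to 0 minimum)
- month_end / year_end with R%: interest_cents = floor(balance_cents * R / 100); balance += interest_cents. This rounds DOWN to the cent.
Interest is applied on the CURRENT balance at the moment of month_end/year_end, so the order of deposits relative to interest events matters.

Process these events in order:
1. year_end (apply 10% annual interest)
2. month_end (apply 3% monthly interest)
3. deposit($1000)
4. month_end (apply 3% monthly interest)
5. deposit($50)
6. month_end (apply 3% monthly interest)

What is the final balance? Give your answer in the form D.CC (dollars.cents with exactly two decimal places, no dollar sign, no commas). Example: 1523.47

Answer: 1713.39

Derivation:
After 1 (year_end (apply 10% annual interest)): balance=$550.00 total_interest=$50.00
After 2 (month_end (apply 3% monthly interest)): balance=$566.50 total_interest=$66.50
After 3 (deposit($1000)): balance=$1566.50 total_interest=$66.50
After 4 (month_end (apply 3% monthly interest)): balance=$1613.49 total_interest=$113.49
After 5 (deposit($50)): balance=$1663.49 total_interest=$113.49
After 6 (month_end (apply 3% monthly interest)): balance=$1713.39 total_interest=$163.39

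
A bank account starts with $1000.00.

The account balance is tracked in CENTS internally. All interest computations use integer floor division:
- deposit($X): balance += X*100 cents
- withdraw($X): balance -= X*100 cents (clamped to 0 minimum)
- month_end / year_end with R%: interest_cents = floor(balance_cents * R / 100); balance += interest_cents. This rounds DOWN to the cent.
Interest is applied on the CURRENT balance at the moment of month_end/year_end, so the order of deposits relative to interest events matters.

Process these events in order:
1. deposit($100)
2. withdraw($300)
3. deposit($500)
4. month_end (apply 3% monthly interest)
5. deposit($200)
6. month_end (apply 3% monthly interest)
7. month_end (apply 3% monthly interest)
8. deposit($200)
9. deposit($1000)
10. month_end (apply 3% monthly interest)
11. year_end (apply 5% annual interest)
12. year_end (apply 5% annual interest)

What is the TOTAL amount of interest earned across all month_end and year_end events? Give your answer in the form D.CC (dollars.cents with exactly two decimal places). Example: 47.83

Answer: 516.75

Derivation:
After 1 (deposit($100)): balance=$1100.00 total_interest=$0.00
After 2 (withdraw($300)): balance=$800.00 total_interest=$0.00
After 3 (deposit($500)): balance=$1300.00 total_interest=$0.00
After 4 (month_end (apply 3% monthly interest)): balance=$1339.00 total_interest=$39.00
After 5 (deposit($200)): balance=$1539.00 total_interest=$39.00
After 6 (month_end (apply 3% monthly interest)): balance=$1585.17 total_interest=$85.17
After 7 (month_end (apply 3% monthly interest)): balance=$1632.72 total_interest=$132.72
After 8 (deposit($200)): balance=$1832.72 total_interest=$132.72
After 9 (deposit($1000)): balance=$2832.72 total_interest=$132.72
After 10 (month_end (apply 3% monthly interest)): balance=$2917.70 total_interest=$217.70
After 11 (year_end (apply 5% annual interest)): balance=$3063.58 total_interest=$363.58
After 12 (year_end (apply 5% annual interest)): balance=$3216.75 total_interest=$516.75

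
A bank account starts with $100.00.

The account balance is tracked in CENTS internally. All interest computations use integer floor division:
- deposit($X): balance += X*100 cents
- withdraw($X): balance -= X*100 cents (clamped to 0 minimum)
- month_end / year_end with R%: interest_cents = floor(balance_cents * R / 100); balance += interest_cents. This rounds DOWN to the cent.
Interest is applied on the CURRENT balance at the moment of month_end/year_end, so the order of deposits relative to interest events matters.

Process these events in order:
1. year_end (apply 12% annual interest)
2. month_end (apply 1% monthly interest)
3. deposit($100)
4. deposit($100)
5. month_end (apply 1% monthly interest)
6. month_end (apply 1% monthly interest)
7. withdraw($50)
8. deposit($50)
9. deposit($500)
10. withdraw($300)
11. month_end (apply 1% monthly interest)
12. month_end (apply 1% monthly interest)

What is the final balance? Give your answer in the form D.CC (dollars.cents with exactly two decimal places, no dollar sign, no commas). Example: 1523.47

After 1 (year_end (apply 12% annual interest)): balance=$112.00 total_interest=$12.00
After 2 (month_end (apply 1% monthly interest)): balance=$113.12 total_interest=$13.12
After 3 (deposit($100)): balance=$213.12 total_interest=$13.12
After 4 (deposit($100)): balance=$313.12 total_interest=$13.12
After 5 (month_end (apply 1% monthly interest)): balance=$316.25 total_interest=$16.25
After 6 (month_end (apply 1% monthly interest)): balance=$319.41 total_interest=$19.41
After 7 (withdraw($50)): balance=$269.41 total_interest=$19.41
After 8 (deposit($50)): balance=$319.41 total_interest=$19.41
After 9 (deposit($500)): balance=$819.41 total_interest=$19.41
After 10 (withdraw($300)): balance=$519.41 total_interest=$19.41
After 11 (month_end (apply 1% monthly interest)): balance=$524.60 total_interest=$24.60
After 12 (month_end (apply 1% monthly interest)): balance=$529.84 total_interest=$29.84

Answer: 529.84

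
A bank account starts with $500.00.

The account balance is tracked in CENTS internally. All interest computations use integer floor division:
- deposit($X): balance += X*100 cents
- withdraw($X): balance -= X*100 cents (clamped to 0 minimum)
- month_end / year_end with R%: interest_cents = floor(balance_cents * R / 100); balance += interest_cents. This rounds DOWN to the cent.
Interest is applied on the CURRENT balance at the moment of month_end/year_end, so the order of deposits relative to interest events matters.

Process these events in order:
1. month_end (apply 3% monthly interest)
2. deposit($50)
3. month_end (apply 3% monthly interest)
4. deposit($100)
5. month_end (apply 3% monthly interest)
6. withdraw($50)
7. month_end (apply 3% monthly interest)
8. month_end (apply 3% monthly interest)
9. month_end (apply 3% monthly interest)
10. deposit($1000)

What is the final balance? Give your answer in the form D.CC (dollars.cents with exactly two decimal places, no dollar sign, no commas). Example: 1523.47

After 1 (month_end (apply 3% monthly interest)): balance=$515.00 total_interest=$15.00
After 2 (deposit($50)): balance=$565.00 total_interest=$15.00
After 3 (month_end (apply 3% monthly interest)): balance=$581.95 total_interest=$31.95
After 4 (deposit($100)): balance=$681.95 total_interest=$31.95
After 5 (month_end (apply 3% monthly interest)): balance=$702.40 total_interest=$52.40
After 6 (withdraw($50)): balance=$652.40 total_interest=$52.40
After 7 (month_end (apply 3% monthly interest)): balance=$671.97 total_interest=$71.97
After 8 (month_end (apply 3% monthly interest)): balance=$692.12 total_interest=$92.12
After 9 (month_end (apply 3% monthly interest)): balance=$712.88 total_interest=$112.88
After 10 (deposit($1000)): balance=$1712.88 total_interest=$112.88

Answer: 1712.88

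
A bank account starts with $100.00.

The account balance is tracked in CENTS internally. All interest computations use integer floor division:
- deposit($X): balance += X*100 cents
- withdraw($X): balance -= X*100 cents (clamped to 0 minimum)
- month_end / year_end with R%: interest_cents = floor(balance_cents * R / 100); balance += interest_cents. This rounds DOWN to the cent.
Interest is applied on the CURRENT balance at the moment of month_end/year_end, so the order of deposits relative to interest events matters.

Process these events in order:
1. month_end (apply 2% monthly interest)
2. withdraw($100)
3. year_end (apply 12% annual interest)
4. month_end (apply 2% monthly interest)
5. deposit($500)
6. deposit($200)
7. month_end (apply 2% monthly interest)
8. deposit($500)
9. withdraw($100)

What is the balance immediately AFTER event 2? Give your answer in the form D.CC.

After 1 (month_end (apply 2% monthly interest)): balance=$102.00 total_interest=$2.00
After 2 (withdraw($100)): balance=$2.00 total_interest=$2.00

Answer: 2.00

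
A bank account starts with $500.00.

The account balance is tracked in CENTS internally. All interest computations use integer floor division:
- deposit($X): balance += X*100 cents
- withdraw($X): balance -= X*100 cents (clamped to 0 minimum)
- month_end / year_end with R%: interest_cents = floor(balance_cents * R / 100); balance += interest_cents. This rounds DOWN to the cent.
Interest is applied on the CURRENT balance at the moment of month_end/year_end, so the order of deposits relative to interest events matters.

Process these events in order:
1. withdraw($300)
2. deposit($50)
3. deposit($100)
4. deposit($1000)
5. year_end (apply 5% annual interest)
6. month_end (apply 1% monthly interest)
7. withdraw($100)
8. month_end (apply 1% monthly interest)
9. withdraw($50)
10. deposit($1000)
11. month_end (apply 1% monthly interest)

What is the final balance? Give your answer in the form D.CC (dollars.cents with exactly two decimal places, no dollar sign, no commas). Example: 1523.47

Answer: 2317.92

Derivation:
After 1 (withdraw($300)): balance=$200.00 total_interest=$0.00
After 2 (deposit($50)): balance=$250.00 total_interest=$0.00
After 3 (deposit($100)): balance=$350.00 total_interest=$0.00
After 4 (deposit($1000)): balance=$1350.00 total_interest=$0.00
After 5 (year_end (apply 5% annual interest)): balance=$1417.50 total_interest=$67.50
After 6 (month_end (apply 1% monthly interest)): balance=$1431.67 total_interest=$81.67
After 7 (withdraw($100)): balance=$1331.67 total_interest=$81.67
After 8 (month_end (apply 1% monthly interest)): balance=$1344.98 total_interest=$94.98
After 9 (withdraw($50)): balance=$1294.98 total_interest=$94.98
After 10 (deposit($1000)): balance=$2294.98 total_interest=$94.98
After 11 (month_end (apply 1% monthly interest)): balance=$2317.92 total_interest=$117.92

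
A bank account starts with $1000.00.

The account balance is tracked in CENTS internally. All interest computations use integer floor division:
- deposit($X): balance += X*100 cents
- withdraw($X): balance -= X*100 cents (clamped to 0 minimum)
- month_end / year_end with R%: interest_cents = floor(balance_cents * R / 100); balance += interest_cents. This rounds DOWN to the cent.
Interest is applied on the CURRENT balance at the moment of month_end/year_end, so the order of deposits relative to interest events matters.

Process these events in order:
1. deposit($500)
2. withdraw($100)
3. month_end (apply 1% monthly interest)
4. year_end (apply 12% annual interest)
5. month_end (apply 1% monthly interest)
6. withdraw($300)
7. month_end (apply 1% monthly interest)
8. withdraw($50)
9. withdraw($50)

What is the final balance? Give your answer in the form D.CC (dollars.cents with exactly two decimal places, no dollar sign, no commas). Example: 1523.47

After 1 (deposit($500)): balance=$1500.00 total_interest=$0.00
After 2 (withdraw($100)): balance=$1400.00 total_interest=$0.00
After 3 (month_end (apply 1% monthly interest)): balance=$1414.00 total_interest=$14.00
After 4 (year_end (apply 12% annual interest)): balance=$1583.68 total_interest=$183.68
After 5 (month_end (apply 1% monthly interest)): balance=$1599.51 total_interest=$199.51
After 6 (withdraw($300)): balance=$1299.51 total_interest=$199.51
After 7 (month_end (apply 1% monthly interest)): balance=$1312.50 total_interest=$212.50
After 8 (withdraw($50)): balance=$1262.50 total_interest=$212.50
After 9 (withdraw($50)): balance=$1212.50 total_interest=$212.50

Answer: 1212.50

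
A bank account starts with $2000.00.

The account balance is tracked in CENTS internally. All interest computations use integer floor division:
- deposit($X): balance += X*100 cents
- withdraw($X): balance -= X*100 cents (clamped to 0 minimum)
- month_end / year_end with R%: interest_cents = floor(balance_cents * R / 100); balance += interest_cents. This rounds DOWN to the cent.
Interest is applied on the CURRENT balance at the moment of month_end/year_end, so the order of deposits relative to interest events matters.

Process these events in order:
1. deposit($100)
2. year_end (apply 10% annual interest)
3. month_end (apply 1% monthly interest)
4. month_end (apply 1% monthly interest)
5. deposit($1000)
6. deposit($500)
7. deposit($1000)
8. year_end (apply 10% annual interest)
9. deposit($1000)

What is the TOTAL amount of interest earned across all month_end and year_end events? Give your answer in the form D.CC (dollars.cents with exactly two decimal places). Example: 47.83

After 1 (deposit($100)): balance=$2100.00 total_interest=$0.00
After 2 (year_end (apply 10% annual interest)): balance=$2310.00 total_interest=$210.00
After 3 (month_end (apply 1% monthly interest)): balance=$2333.10 total_interest=$233.10
After 4 (month_end (apply 1% monthly interest)): balance=$2356.43 total_interest=$256.43
After 5 (deposit($1000)): balance=$3356.43 total_interest=$256.43
After 6 (deposit($500)): balance=$3856.43 total_interest=$256.43
After 7 (deposit($1000)): balance=$4856.43 total_interest=$256.43
After 8 (year_end (apply 10% annual interest)): balance=$5342.07 total_interest=$742.07
After 9 (deposit($1000)): balance=$6342.07 total_interest=$742.07

Answer: 742.07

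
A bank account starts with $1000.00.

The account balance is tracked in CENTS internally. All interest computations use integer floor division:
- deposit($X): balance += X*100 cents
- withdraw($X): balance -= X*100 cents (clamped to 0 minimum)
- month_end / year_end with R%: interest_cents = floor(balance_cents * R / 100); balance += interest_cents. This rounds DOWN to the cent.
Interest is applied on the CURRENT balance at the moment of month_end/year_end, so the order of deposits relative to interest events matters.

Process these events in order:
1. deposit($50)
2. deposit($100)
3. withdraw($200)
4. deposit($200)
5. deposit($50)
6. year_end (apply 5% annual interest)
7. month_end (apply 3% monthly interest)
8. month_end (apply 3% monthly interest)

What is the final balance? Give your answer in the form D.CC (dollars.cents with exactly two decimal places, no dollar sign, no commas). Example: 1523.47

After 1 (deposit($50)): balance=$1050.00 total_interest=$0.00
After 2 (deposit($100)): balance=$1150.00 total_interest=$0.00
After 3 (withdraw($200)): balance=$950.00 total_interest=$0.00
After 4 (deposit($200)): balance=$1150.00 total_interest=$0.00
After 5 (deposit($50)): balance=$1200.00 total_interest=$0.00
After 6 (year_end (apply 5% annual interest)): balance=$1260.00 total_interest=$60.00
After 7 (month_end (apply 3% monthly interest)): balance=$1297.80 total_interest=$97.80
After 8 (month_end (apply 3% monthly interest)): balance=$1336.73 total_interest=$136.73

Answer: 1336.73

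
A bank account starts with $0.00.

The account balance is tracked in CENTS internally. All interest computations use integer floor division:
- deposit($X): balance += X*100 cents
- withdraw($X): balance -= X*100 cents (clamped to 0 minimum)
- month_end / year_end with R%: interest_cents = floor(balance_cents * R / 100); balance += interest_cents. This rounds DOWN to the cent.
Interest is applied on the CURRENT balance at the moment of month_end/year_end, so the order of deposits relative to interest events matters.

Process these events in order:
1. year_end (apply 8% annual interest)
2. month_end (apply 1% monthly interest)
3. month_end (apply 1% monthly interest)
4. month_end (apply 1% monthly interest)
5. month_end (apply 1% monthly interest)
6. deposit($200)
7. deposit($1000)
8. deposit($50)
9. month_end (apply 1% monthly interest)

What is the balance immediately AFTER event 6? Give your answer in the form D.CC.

Answer: 200.00

Derivation:
After 1 (year_end (apply 8% annual interest)): balance=$0.00 total_interest=$0.00
After 2 (month_end (apply 1% monthly interest)): balance=$0.00 total_interest=$0.00
After 3 (month_end (apply 1% monthly interest)): balance=$0.00 total_interest=$0.00
After 4 (month_end (apply 1% monthly interest)): balance=$0.00 total_interest=$0.00
After 5 (month_end (apply 1% monthly interest)): balance=$0.00 total_interest=$0.00
After 6 (deposit($200)): balance=$200.00 total_interest=$0.00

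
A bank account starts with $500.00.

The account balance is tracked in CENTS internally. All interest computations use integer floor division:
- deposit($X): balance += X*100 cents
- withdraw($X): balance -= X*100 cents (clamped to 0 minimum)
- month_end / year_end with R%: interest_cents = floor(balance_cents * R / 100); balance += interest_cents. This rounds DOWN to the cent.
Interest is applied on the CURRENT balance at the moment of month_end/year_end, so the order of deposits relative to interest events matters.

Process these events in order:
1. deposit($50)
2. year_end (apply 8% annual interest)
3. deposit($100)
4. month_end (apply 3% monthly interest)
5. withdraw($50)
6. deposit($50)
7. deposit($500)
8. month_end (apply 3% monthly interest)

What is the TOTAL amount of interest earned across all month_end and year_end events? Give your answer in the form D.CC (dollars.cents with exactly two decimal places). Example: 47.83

Answer: 101.26

Derivation:
After 1 (deposit($50)): balance=$550.00 total_interest=$0.00
After 2 (year_end (apply 8% annual interest)): balance=$594.00 total_interest=$44.00
After 3 (deposit($100)): balance=$694.00 total_interest=$44.00
After 4 (month_end (apply 3% monthly interest)): balance=$714.82 total_interest=$64.82
After 5 (withdraw($50)): balance=$664.82 total_interest=$64.82
After 6 (deposit($50)): balance=$714.82 total_interest=$64.82
After 7 (deposit($500)): balance=$1214.82 total_interest=$64.82
After 8 (month_end (apply 3% monthly interest)): balance=$1251.26 total_interest=$101.26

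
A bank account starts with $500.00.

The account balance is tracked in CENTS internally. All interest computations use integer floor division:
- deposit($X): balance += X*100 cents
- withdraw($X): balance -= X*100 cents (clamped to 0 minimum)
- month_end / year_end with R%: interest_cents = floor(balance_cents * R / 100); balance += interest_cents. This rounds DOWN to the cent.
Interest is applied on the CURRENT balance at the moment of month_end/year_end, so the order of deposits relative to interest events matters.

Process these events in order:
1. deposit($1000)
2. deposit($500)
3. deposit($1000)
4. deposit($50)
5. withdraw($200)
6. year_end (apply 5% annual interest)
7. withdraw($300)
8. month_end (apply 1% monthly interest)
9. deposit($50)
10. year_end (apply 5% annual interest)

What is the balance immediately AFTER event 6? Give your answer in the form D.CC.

After 1 (deposit($1000)): balance=$1500.00 total_interest=$0.00
After 2 (deposit($500)): balance=$2000.00 total_interest=$0.00
After 3 (deposit($1000)): balance=$3000.00 total_interest=$0.00
After 4 (deposit($50)): balance=$3050.00 total_interest=$0.00
After 5 (withdraw($200)): balance=$2850.00 total_interest=$0.00
After 6 (year_end (apply 5% annual interest)): balance=$2992.50 total_interest=$142.50

Answer: 2992.50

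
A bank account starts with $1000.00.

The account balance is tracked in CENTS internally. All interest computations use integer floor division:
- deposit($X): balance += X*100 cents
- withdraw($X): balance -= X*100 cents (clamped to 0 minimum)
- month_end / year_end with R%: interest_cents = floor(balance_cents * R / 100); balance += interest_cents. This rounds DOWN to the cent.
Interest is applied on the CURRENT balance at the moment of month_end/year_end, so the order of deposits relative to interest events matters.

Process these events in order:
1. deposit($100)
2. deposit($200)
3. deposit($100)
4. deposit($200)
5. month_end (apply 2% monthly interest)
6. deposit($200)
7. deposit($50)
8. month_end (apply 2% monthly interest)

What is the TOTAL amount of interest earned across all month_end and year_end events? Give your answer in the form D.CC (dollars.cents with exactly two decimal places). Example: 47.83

After 1 (deposit($100)): balance=$1100.00 total_interest=$0.00
After 2 (deposit($200)): balance=$1300.00 total_interest=$0.00
After 3 (deposit($100)): balance=$1400.00 total_interest=$0.00
After 4 (deposit($200)): balance=$1600.00 total_interest=$0.00
After 5 (month_end (apply 2% monthly interest)): balance=$1632.00 total_interest=$32.00
After 6 (deposit($200)): balance=$1832.00 total_interest=$32.00
After 7 (deposit($50)): balance=$1882.00 total_interest=$32.00
After 8 (month_end (apply 2% monthly interest)): balance=$1919.64 total_interest=$69.64

Answer: 69.64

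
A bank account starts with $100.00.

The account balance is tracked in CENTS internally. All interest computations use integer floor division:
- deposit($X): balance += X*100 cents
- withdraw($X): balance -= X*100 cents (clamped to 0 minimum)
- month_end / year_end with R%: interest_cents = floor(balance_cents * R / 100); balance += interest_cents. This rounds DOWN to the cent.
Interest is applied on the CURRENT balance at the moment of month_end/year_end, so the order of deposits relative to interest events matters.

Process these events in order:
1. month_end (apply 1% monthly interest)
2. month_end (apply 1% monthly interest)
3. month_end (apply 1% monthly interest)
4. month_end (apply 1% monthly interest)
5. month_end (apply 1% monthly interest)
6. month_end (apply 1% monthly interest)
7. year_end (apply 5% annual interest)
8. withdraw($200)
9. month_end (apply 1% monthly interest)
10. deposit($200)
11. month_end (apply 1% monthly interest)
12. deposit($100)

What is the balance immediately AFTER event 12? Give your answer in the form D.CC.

After 1 (month_end (apply 1% monthly interest)): balance=$101.00 total_interest=$1.00
After 2 (month_end (apply 1% monthly interest)): balance=$102.01 total_interest=$2.01
After 3 (month_end (apply 1% monthly interest)): balance=$103.03 total_interest=$3.03
After 4 (month_end (apply 1% monthly interest)): balance=$104.06 total_interest=$4.06
After 5 (month_end (apply 1% monthly interest)): balance=$105.10 total_interest=$5.10
After 6 (month_end (apply 1% monthly interest)): balance=$106.15 total_interest=$6.15
After 7 (year_end (apply 5% annual interest)): balance=$111.45 total_interest=$11.45
After 8 (withdraw($200)): balance=$0.00 total_interest=$11.45
After 9 (month_end (apply 1% monthly interest)): balance=$0.00 total_interest=$11.45
After 10 (deposit($200)): balance=$200.00 total_interest=$11.45
After 11 (month_end (apply 1% monthly interest)): balance=$202.00 total_interest=$13.45
After 12 (deposit($100)): balance=$302.00 total_interest=$13.45

Answer: 302.00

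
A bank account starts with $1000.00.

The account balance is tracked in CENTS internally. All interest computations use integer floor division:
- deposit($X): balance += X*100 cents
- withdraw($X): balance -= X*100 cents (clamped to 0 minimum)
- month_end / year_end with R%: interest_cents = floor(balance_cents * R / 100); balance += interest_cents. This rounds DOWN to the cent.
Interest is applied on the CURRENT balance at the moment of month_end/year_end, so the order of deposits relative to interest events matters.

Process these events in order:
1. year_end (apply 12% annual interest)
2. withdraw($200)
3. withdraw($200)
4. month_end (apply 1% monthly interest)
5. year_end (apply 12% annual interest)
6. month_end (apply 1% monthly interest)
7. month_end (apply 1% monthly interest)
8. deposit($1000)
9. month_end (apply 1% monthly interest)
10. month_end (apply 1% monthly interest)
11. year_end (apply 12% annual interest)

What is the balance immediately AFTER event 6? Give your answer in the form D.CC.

After 1 (year_end (apply 12% annual interest)): balance=$1120.00 total_interest=$120.00
After 2 (withdraw($200)): balance=$920.00 total_interest=$120.00
After 3 (withdraw($200)): balance=$720.00 total_interest=$120.00
After 4 (month_end (apply 1% monthly interest)): balance=$727.20 total_interest=$127.20
After 5 (year_end (apply 12% annual interest)): balance=$814.46 total_interest=$214.46
After 6 (month_end (apply 1% monthly interest)): balance=$822.60 total_interest=$222.60

Answer: 822.60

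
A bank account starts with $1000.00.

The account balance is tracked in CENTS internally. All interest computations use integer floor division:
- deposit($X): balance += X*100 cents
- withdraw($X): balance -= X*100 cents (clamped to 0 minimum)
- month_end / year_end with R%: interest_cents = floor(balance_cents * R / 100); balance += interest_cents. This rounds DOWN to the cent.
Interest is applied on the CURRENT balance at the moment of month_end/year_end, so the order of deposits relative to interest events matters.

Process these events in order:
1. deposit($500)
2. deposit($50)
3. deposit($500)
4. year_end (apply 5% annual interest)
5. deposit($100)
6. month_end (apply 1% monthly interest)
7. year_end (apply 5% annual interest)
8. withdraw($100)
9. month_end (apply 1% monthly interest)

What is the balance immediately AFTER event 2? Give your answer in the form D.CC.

After 1 (deposit($500)): balance=$1500.00 total_interest=$0.00
After 2 (deposit($50)): balance=$1550.00 total_interest=$0.00

Answer: 1550.00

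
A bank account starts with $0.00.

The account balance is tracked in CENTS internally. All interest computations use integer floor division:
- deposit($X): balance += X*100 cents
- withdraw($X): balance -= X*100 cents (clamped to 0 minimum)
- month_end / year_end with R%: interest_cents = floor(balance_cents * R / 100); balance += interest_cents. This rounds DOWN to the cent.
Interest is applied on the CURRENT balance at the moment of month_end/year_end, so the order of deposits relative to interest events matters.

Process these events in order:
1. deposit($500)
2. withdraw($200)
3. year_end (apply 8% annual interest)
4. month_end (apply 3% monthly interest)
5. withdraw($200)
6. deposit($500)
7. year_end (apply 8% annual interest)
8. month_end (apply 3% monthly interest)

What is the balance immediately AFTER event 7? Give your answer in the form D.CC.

After 1 (deposit($500)): balance=$500.00 total_interest=$0.00
After 2 (withdraw($200)): balance=$300.00 total_interest=$0.00
After 3 (year_end (apply 8% annual interest)): balance=$324.00 total_interest=$24.00
After 4 (month_end (apply 3% monthly interest)): balance=$333.72 total_interest=$33.72
After 5 (withdraw($200)): balance=$133.72 total_interest=$33.72
After 6 (deposit($500)): balance=$633.72 total_interest=$33.72
After 7 (year_end (apply 8% annual interest)): balance=$684.41 total_interest=$84.41

Answer: 684.41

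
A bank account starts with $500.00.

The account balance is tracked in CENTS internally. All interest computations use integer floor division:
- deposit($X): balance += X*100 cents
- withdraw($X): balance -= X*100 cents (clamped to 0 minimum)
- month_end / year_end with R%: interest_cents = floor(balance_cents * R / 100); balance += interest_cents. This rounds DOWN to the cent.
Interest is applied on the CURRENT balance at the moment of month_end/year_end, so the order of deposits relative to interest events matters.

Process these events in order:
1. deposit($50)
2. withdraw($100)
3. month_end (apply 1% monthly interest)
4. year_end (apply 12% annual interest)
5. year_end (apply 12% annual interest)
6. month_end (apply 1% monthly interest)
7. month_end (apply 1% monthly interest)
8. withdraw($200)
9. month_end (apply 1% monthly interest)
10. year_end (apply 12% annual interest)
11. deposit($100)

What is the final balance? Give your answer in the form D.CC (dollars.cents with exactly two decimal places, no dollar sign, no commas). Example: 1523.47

After 1 (deposit($50)): balance=$550.00 total_interest=$0.00
After 2 (withdraw($100)): balance=$450.00 total_interest=$0.00
After 3 (month_end (apply 1% monthly interest)): balance=$454.50 total_interest=$4.50
After 4 (year_end (apply 12% annual interest)): balance=$509.04 total_interest=$59.04
After 5 (year_end (apply 12% annual interest)): balance=$570.12 total_interest=$120.12
After 6 (month_end (apply 1% monthly interest)): balance=$575.82 total_interest=$125.82
After 7 (month_end (apply 1% monthly interest)): balance=$581.57 total_interest=$131.57
After 8 (withdraw($200)): balance=$381.57 total_interest=$131.57
After 9 (month_end (apply 1% monthly interest)): balance=$385.38 total_interest=$135.38
After 10 (year_end (apply 12% annual interest)): balance=$431.62 total_interest=$181.62
After 11 (deposit($100)): balance=$531.62 total_interest=$181.62

Answer: 531.62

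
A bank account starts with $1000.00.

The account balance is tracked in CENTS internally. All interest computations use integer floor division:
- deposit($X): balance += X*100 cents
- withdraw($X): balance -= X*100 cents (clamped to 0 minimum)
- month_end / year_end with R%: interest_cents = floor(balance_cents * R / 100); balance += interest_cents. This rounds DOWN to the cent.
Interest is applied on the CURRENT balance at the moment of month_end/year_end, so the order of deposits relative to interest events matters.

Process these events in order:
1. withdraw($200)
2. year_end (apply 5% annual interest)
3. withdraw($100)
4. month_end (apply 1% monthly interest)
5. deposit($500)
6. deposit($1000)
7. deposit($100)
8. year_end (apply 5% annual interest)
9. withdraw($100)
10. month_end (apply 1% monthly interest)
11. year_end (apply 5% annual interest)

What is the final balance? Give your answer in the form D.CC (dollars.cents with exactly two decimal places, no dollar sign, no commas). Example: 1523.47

Answer: 2507.83

Derivation:
After 1 (withdraw($200)): balance=$800.00 total_interest=$0.00
After 2 (year_end (apply 5% annual interest)): balance=$840.00 total_interest=$40.00
After 3 (withdraw($100)): balance=$740.00 total_interest=$40.00
After 4 (month_end (apply 1% monthly interest)): balance=$747.40 total_interest=$47.40
After 5 (deposit($500)): balance=$1247.40 total_interest=$47.40
After 6 (deposit($1000)): balance=$2247.40 total_interest=$47.40
After 7 (deposit($100)): balance=$2347.40 total_interest=$47.40
After 8 (year_end (apply 5% annual interest)): balance=$2464.77 total_interest=$164.77
After 9 (withdraw($100)): balance=$2364.77 total_interest=$164.77
After 10 (month_end (apply 1% monthly interest)): balance=$2388.41 total_interest=$188.41
After 11 (year_end (apply 5% annual interest)): balance=$2507.83 total_interest=$307.83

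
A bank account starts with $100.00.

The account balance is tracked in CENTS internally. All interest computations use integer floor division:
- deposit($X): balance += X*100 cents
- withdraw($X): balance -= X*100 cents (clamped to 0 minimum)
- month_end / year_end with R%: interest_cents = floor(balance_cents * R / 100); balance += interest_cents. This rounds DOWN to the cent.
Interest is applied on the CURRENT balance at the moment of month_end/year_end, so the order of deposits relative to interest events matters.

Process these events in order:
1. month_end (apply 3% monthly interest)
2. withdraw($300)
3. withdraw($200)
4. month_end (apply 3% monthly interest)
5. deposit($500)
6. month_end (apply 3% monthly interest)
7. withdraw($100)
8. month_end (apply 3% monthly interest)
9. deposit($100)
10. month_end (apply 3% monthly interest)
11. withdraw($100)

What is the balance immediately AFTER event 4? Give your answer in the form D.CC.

After 1 (month_end (apply 3% monthly interest)): balance=$103.00 total_interest=$3.00
After 2 (withdraw($300)): balance=$0.00 total_interest=$3.00
After 3 (withdraw($200)): balance=$0.00 total_interest=$3.00
After 4 (month_end (apply 3% monthly interest)): balance=$0.00 total_interest=$3.00

Answer: 0.00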